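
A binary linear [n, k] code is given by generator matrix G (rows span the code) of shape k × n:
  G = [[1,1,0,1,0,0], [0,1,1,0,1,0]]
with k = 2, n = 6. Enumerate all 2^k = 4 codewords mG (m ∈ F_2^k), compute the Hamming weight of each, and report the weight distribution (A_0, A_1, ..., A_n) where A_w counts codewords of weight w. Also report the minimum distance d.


Weight distribution: A_0 = 1, A_3 = 2, A_4 = 1. Minimum distance d = 3.

Enumerate all 2^2 = 4 messages m ∈ F_2^2.
For each, compute codeword c = mG in F_2^6, then tally its weight.
  m = 00 → c = 000000, weight = 0.
  m = 10 → c = 110100, weight = 3.
  m = 01 → c = 011010, weight = 3.
  m = 11 → c = 101110, weight = 4.
Tally weights:
  weight 0: 1 codewords.
  weight 3: 2 codewords.
  weight 4: 1 codewords.
Minimum distance d = smallest w > 0 with A_w > 0 = 3.
Sanity: Σ A_w = 4 = 2^2 = 4 ✓.


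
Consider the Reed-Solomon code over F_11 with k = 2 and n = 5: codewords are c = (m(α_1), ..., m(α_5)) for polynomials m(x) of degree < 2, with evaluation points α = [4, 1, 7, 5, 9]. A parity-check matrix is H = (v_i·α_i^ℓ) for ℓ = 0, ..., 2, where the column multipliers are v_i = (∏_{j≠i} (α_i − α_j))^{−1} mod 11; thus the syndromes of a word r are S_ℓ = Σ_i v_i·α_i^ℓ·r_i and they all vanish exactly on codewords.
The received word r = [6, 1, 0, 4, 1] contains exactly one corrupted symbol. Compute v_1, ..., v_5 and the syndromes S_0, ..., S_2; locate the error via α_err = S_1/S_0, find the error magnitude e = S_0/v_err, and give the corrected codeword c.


S = (5, 1, 9), error at position 5, error magnitude e = 5, c = [6, 1, 0, 4, 7].

Step 1: column multipliers v_i = (∏_{j≠i}(α_i − α_j))^{−1} mod 11.
  i = 1 (α = 4): (4−1)(4−7)(4−5)(4−9) = 3·(−3)·(−1)·(−5) = −45 ≡ 10, so v_1 = 10^{−1} = 10 (mod 11).
  i = 2 (α = 1): (1−4)(1−7)(1−5)(1−9) = (−3)·(−6)·(−4)·(−8) = 576 ≡ 4, so v_2 = 4^{−1} = 3 (mod 11).
  i = 3 (α = 7): (7−4)(7−1)(7−5)(7−9) = 3·6·2·(−2) = −72 ≡ 5, so v_3 = 5^{−1} = 9 (mod 11).
  i = 4 (α = 5): (5−4)(5−1)(5−7)(5−9) = 1·4·(−2)·(−4) = 32 ≡ 10, so v_4 = 10^{−1} = 10 (mod 11).
  i = 5 (α = 9): (9−4)(9−1)(9−7)(9−5) = 5·8·2·4 = 320 ≡ 1, so v_5 = 1^{−1} = 1 (mod 11).
  v = [10, 3, 9, 10, 1].
Step 2: syndromes of r = [6, 1, 0, 4, 1] (all sums mod 11).
  S_0 = Σ v_i r_i = 10·6 + 3·1 + 9·0 + 10·4 + 1·1 = 104 ≡ 5.
  S_1 = Σ v_i α_i r_i = 10·4·6 + 3·1·1 + 9·7·0 + 10·5·4 + 1·9·1 = 452 ≡ 1.
  α_i^2 mod 11 = [5, 1, 5, 3, 4].
  S_2 = Σ v_i α_i^2 r_i = 10·5·6 + 3·1·1 + 9·5·0 + 10·3·4 + 1·4·1 = 427 ≡ 9.
  S = (5, 1, 9) ≠ 0, so r is not a codeword (an error is present).
Step 3: locate the error. For a single error e at position i, S_ℓ = v_i·e·α_i^ℓ, so α_err = S_1/S_0.
  S_0^{−1} = 5^{−1} = 9 (mod 11), so α_err = 1·9 = 9 ≡ 9 = α_5. Error position i = 5.
  Consistency check: S_2/S_1 = 9·1 = 9 ≡ 9 = α_err ✓ (single-error assumption holds).
Step 4: error magnitude e = S_0/v_5 = S_0·∏_{j≠5}(α_5 − α_j) = 5·1 = 5 ≡ 5 (mod 11).
Step 5: correct position 5: c_5 = r_5 − e = 1 − 5 ≡ 7 (mod 11). Hence c = [6, 1, 0, 4, 7].
  Check: interpolating c through the α_i gives m(x) = 3 + 9·x (degree < 2) with m(α_i) = c_i for every i, so c is indeed a codeword.


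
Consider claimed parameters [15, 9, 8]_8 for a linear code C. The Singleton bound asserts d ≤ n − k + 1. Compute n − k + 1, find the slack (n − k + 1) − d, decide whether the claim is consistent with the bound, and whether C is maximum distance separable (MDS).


Singleton RHS = n − k + 1 = 7, slack = -1, bound violated (no such code; not MDS).

Singleton bound: d ≤ n − k + 1.
Here n = 15, k = 9, so n − k + 1 = 7.
Given d = 8, check d ≤ 7: NO.
Slack = (n − k + 1) − d = -1.
The slack is negative: d = 8 exceeds n − k + 1 = 7 by 1, so the Singleton bound is violated and no linear [15, 9, 8]_8 code can exist. In particular it is not MDS (MDS requires d = n − k + 1 exactly).
Description: the claimed parameters are [15, 9, 8]_8; such a code would be impossible (violates the Singleton bound).


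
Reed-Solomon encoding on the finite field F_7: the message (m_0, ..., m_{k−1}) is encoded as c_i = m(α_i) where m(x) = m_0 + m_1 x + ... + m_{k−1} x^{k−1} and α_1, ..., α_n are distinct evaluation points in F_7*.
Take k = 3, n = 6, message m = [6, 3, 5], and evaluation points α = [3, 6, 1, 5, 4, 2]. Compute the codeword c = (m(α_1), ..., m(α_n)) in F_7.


c = [4, 1, 0, 6, 0, 4]

Message polynomial: m(x) = 6 + 3·x + 5·x^2 (mod 7).
For each evaluation point α_i, compute m(α_i) mod 7:
  α_1 = 3: Horner steps 5 → 4 → 4, so m(3) = 4.
  α_2 = 6: Horner steps 5 → 5 → 1, so m(6) = 1.
  α_3 = 1: Horner steps 5 → 1 → 0, so m(1) = 0.
  α_4 = 5: Horner steps 5 → 0 → 6, so m(5) = 6.
  α_5 = 4: Horner steps 5 → 2 → 0, so m(4) = 0.
  α_6 = 2: Horner steps 5 → 6 → 4, so m(2) = 4.
Codeword c = [4, 1, 0, 6, 0, 4] ∈ F_7^6.


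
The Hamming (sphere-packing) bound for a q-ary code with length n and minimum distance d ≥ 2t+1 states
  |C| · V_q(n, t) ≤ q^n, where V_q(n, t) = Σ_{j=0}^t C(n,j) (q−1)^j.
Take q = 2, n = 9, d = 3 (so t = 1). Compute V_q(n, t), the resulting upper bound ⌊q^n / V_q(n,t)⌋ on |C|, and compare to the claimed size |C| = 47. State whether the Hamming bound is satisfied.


V_q(n, t) = 10, q^n = 512, Hamming bound = 51, |C| = 47 ≤ bound (satisfied).

Step 1: Compute V_q(n, t) = Σ_{j=0}^1 C(n, j) (q−1)^j.
  j = 0: C(9,0)·(1)^0 = 1·1 = 1.
  j = 1: C(9,1)·(1)^1 = 9·1 = 9.
  V_q(n, t) = 1 + 9 = 10.
Step 2: q^n = 2^9 = 512.
Step 3: Hamming bound ⌊q^n / V_q(n,t)⌋ = ⌊512/10⌋ = 51.
Step 4: Compare |C| = 47 to 51: satisfied.
The claimed |C| lies below the Hamming bound.


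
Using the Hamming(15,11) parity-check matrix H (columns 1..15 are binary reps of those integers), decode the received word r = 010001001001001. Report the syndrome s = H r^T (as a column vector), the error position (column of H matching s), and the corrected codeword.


s = (1, 1, 1, 0)^T, error position = 14, corrected codeword c = 010001001001011

Compute s = H r^T mod 2 one row at a time:
  s_1 = 0 + 1 + 0 + 0 + 1 + 0 + 0 + 1 = 3 ≡ 1 (mod 2).
  s_2 = 0 + 0 + 1 + 0 + 1 + 0 + 0 + 1 = 3 ≡ 1 (mod 2).
  s_3 = 1 + 0 + 1 + 0 + 0 + 0 + 0 + 1 = 3 ≡ 1 (mod 2).
  s_4 = 0 + 0 + 0 + 0 + 1 + 0 + 0 + 1 = 2 ≡ 0 (mod 2).
s = (1, 1, 1, 0)^T — this equals column 14 of H (binary 1110), so error is at position 14.
Correct: flip bit 14 of r = 010001001001001 to get c = 010001001001011.


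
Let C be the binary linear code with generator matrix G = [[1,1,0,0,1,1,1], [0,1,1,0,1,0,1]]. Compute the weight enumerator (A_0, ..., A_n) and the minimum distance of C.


Weight distribution: A_0 = 1, A_3 = 1, A_4 = 1, A_5 = 1. Minimum distance d = 3.

Enumerate all 2^2 = 4 messages m ∈ F_2^2.
For each, compute codeword c = mG in F_2^7, then tally its weight.
  m = 00 → c = 0000000, weight = 0.
  m = 10 → c = 1100111, weight = 5.
  m = 01 → c = 0110101, weight = 4.
  m = 11 → c = 1010010, weight = 3.
Tally weights:
  weight 0: 1 codewords.
  weight 3: 1 codewords.
  weight 4: 1 codewords.
  weight 5: 1 codewords.
Minimum distance d = smallest w > 0 with A_w > 0 = 3.
Sanity: Σ A_w = 4 = 2^2 = 4 ✓.


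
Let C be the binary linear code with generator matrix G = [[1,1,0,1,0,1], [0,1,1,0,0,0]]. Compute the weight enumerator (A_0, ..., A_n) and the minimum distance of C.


Weight distribution: A_0 = 1, A_2 = 1, A_4 = 2. Minimum distance d = 2.

Enumerate all 2^2 = 4 messages m ∈ F_2^2.
For each, compute codeword c = mG in F_2^6, then tally its weight.
  m = 00 → c = 000000, weight = 0.
  m = 10 → c = 110101, weight = 4.
  m = 01 → c = 011000, weight = 2.
  m = 11 → c = 101101, weight = 4.
Tally weights:
  weight 0: 1 codewords.
  weight 2: 1 codewords.
  weight 4: 2 codewords.
Minimum distance d = smallest w > 0 with A_w > 0 = 2.
Sanity: Σ A_w = 4 = 2^2 = 4 ✓.


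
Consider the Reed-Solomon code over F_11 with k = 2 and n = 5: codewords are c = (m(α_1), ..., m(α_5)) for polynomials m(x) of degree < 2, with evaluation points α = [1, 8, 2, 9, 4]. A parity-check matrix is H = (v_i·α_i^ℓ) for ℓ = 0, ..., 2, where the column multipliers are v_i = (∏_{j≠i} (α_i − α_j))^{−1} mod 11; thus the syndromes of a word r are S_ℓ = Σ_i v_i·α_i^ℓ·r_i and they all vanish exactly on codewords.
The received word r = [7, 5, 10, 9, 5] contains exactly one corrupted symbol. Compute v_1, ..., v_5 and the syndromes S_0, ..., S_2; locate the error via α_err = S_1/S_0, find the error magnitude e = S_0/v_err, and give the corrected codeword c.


S = (4, 10, 3), error at position 2, error magnitude e = 10, c = [7, 6, 10, 9, 5].

Step 1: column multipliers v_i = (∏_{j≠i}(α_i − α_j))^{−1} mod 11.
  i = 1 (α = 1): (1−8)(1−2)(1−9)(1−4) = (−7)·(−1)·(−8)·(−3) = 168 ≡ 3, so v_1 = 3^{−1} = 4 (mod 11).
  i = 2 (α = 8): (8−1)(8−2)(8−9)(8−4) = 7·6·(−1)·4 = −168 ≡ 8, so v_2 = 8^{−1} = 7 (mod 11).
  i = 3 (α = 2): (2−1)(2−8)(2−9)(2−4) = 1·(−6)·(−7)·(−2) = −84 ≡ 4, so v_3 = 4^{−1} = 3 (mod 11).
  i = 4 (α = 9): (9−1)(9−8)(9−2)(9−4) = 8·1·7·5 = 280 ≡ 5, so v_4 = 5^{−1} = 9 (mod 11).
  i = 5 (α = 4): (4−1)(4−8)(4−2)(4−9) = 3·(−4)·2·(−5) = 120 ≡ 10, so v_5 = 10^{−1} = 10 (mod 11).
  v = [4, 7, 3, 9, 10].
Step 2: syndromes of r = [7, 5, 10, 9, 5] (all sums mod 11).
  S_0 = Σ v_i r_i = 4·7 + 7·5 + 3·10 + 9·9 + 10·5 = 224 ≡ 4.
  S_1 = Σ v_i α_i r_i = 4·1·7 + 7·8·5 + 3·2·10 + 9·9·9 + 10·4·5 = 1297 ≡ 10.
  α_i^2 mod 11 = [1, 9, 4, 4, 5].
  S_2 = Σ v_i α_i^2 r_i = 4·1·7 + 7·9·5 + 3·4·10 + 9·4·9 + 10·5·5 = 1037 ≡ 3.
  S = (4, 10, 3) ≠ 0, so r is not a codeword (an error is present).
Step 3: locate the error. For a single error e at position i, S_ℓ = v_i·e·α_i^ℓ, so α_err = S_1/S_0.
  S_0^{−1} = 4^{−1} = 3 (mod 11), so α_err = 10·3 = 30 ≡ 8 = α_2. Error position i = 2.
  Consistency check: S_2/S_1 = 3·10 = 30 ≡ 8 = α_err ✓ (single-error assumption holds).
Step 4: error magnitude e = S_0/v_2 = S_0·∏_{j≠2}(α_2 − α_j) = 4·8 = 32 ≡ 10 (mod 11).
Step 5: correct position 2: c_2 = r_2 − e = 5 − 10 ≡ 6 (mod 11). Hence c = [7, 6, 10, 9, 5].
  Check: interpolating c through the α_i gives m(x) = 4 + 3·x (degree < 2) with m(α_i) = c_i for every i, so c is indeed a codeword.


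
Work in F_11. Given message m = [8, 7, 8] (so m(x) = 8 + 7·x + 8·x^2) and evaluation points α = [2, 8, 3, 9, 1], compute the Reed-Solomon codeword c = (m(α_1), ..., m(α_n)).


c = [10, 4, 2, 4, 1]

Message polynomial: m(x) = 8 + 7·x + 8·x^2 (mod 11).
For each evaluation point α_i, compute m(α_i) mod 11:
  α_1 = 2: Horner steps 8 → 1 → 10, so m(2) = 10.
  α_2 = 8: Horner steps 8 → 5 → 4, so m(8) = 4.
  α_3 = 3: Horner steps 8 → 9 → 2, so m(3) = 2.
  α_4 = 9: Horner steps 8 → 2 → 4, so m(9) = 4.
  α_5 = 1: Horner steps 8 → 4 → 1, so m(1) = 1.
Codeword c = [10, 4, 2, 4, 1] ∈ F_11^5.


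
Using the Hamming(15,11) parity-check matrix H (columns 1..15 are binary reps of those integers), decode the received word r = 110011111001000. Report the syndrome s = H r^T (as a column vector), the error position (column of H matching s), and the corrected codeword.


s = (1, 0, 1, 0)^T, error position = 10, corrected codeword c = 110011111101000

Compute s = H r^T mod 2 one row at a time:
  s_1 = 1 + 1 + 0 + 0 + 1 + 0 + 0 + 0 = 3 ≡ 1 (mod 2).
  s_2 = 0 + 1 + 1 + 1 + 1 + 0 + 0 + 0 = 4 ≡ 0 (mod 2).
  s_3 = 1 + 0 + 1 + 1 + 0 + 0 + 0 + 0 = 3 ≡ 1 (mod 2).
  s_4 = 1 + 0 + 1 + 1 + 1 + 0 + 0 + 0 = 4 ≡ 0 (mod 2).
s = (1, 0, 1, 0)^T — this equals column 10 of H (binary 1010), so error is at position 10.
Correct: flip bit 10 of r = 110011111001000 to get c = 110011111101000.


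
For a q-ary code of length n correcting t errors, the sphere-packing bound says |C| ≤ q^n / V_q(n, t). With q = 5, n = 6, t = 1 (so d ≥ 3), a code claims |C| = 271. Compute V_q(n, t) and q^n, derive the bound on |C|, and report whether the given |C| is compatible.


V_q(n, t) = 25, q^n = 15625, Hamming bound = 625, |C| = 271 ≤ bound (satisfied).

Step 1: Compute V_q(n, t) = Σ_{j=0}^1 C(n, j) (q−1)^j.
  j = 0: C(6,0)·(4)^0 = 1·1 = 1.
  j = 1: C(6,1)·(4)^1 = 6·4 = 24.
  V_q(n, t) = 1 + 24 = 25.
Step 2: q^n = 5^6 = 15625.
Step 3: Hamming bound ⌊q^n / V_q(n,t)⌋ = ⌊15625/25⌋ = 625.
Step 4: Compare |C| = 271 to 625: satisfied.
The claimed |C| lies below the Hamming bound.


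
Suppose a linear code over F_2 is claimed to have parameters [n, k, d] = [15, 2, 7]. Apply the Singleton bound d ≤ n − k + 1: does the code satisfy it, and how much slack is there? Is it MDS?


Singleton RHS = n − k + 1 = 14, slack = 7, bound satisfied, not MDS.

Singleton bound: d ≤ n − k + 1.
Here n = 15, k = 2, so n − k + 1 = 14.
Given d = 7, check d ≤ 14: YES.
Slack = (n − k + 1) − d = 7.
The code is NOT MDS (slack = 7 > 0).
Description: the claimed parameters are [15, 2, 7]_2; such a code would be non-MDS.


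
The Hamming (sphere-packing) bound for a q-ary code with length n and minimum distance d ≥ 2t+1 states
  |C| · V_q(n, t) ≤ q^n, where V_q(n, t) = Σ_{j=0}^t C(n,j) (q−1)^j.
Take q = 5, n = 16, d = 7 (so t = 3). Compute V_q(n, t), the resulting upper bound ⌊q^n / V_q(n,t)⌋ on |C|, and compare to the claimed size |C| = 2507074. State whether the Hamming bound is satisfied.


V_q(n, t) = 37825, q^n = 152587890625, Hamming bound = 4034048, |C| = 2507074 ≤ bound (satisfied).

Step 1: Compute V_q(n, t) = Σ_{j=0}^3 C(n, j) (q−1)^j.
  j = 0: C(16,0)·(4)^0 = 1·1 = 1.
  j = 1: C(16,1)·(4)^1 = 16·4 = 64.
  j = 2: C(16,2)·(4)^2 = 120·16 = 1920.
  j = 3: C(16,3)·(4)^3 = 560·64 = 35840.
  V_q(n, t) = 1 + 64 + 1920 + 35840 = 37825.
Step 2: q^n = 5^16 = 152587890625.
Step 3: Hamming bound ⌊q^n / V_q(n,t)⌋ = ⌊152587890625/37825⌋ = 4034048.
Step 4: Compare |C| = 2507074 to 4034048: satisfied.
The claimed |C| lies below the Hamming bound.


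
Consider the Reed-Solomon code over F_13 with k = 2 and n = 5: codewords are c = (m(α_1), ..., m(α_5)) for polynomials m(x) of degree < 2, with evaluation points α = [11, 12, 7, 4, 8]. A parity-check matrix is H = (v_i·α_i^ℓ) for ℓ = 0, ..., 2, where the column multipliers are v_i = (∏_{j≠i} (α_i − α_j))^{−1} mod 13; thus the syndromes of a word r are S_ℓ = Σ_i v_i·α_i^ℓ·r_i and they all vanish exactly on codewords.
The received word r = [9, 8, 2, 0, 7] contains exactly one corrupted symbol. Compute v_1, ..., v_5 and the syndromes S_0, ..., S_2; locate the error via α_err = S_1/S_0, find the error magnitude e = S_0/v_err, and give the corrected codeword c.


S = (5, 8, 5), error at position 2, error magnitude e = 7, c = [9, 1, 2, 0, 7].

Step 1: column multipliers v_i = (∏_{j≠i}(α_i − α_j))^{−1} mod 13.
  i = 1 (α = 11): (11−12)(11−7)(11−4)(11−8) = (−1)·4·7·3 = −84 ≡ 7, so v_1 = 7^{−1} = 2 (mod 13).
  i = 2 (α = 12): (12−11)(12−7)(12−4)(12−8) = 1·5·8·4 = 160 ≡ 4, so v_2 = 4^{−1} = 10 (mod 13).
  i = 3 (α = 7): (7−11)(7−12)(7−4)(7−8) = (−4)·(−5)·3·(−1) = −60 ≡ 5, so v_3 = 5^{−1} = 8 (mod 13).
  i = 4 (α = 4): (4−11)(4−12)(4−7)(4−8) = (−7)·(−8)·(−3)·(−4) = 672 ≡ 9, so v_4 = 9^{−1} = 3 (mod 13).
  i = 5 (α = 8): (8−11)(8−12)(8−7)(8−4) = (−3)·(−4)·1·4 = 48 ≡ 9, so v_5 = 9^{−1} = 3 (mod 13).
  v = [2, 10, 8, 3, 3].
Step 2: syndromes of r = [9, 8, 2, 0, 7] (all sums mod 13).
  S_0 = Σ v_i r_i = 2·9 + 10·8 + 8·2 + 3·0 + 3·7 = 135 ≡ 5.
  S_1 = Σ v_i α_i r_i = 2·11·9 + 10·12·8 + 8·7·2 + 3·4·0 + 3·8·7 = 1438 ≡ 8.
  α_i^2 mod 13 = [4, 1, 10, 3, 12].
  S_2 = Σ v_i α_i^2 r_i = 2·4·9 + 10·1·8 + 8·10·2 + 3·3·0 + 3·12·7 = 564 ≡ 5.
  S = (5, 8, 5) ≠ 0, so r is not a codeword (an error is present).
Step 3: locate the error. For a single error e at position i, S_ℓ = v_i·e·α_i^ℓ, so α_err = S_1/S_0.
  S_0^{−1} = 5^{−1} = 8 (mod 13), so α_err = 8·8 = 64 ≡ 12 = α_2. Error position i = 2.
  Consistency check: S_2/S_1 = 5·5 = 25 ≡ 12 = α_err ✓ (single-error assumption holds).
Step 4: error magnitude e = S_0/v_2 = S_0·∏_{j≠2}(α_2 − α_j) = 5·4 = 20 ≡ 7 (mod 13).
Step 5: correct position 2: c_2 = r_2 − e = 8 − 7 ≡ 1 (mod 13). Hence c = [9, 1, 2, 0, 7].
  Check: interpolating c through the α_i gives m(x) = 6 + 5·x (degree < 2) with m(α_i) = c_i for every i, so c is indeed a codeword.


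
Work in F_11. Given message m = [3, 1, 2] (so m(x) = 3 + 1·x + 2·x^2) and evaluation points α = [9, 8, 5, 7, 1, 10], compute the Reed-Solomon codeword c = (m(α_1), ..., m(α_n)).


c = [9, 7, 3, 9, 6, 4]

Message polynomial: m(x) = 3 + 1·x + 2·x^2 (mod 11).
For each evaluation point α_i, compute m(α_i) mod 11:
  α_1 = 9: Horner steps 2 → 8 → 9, so m(9) = 9.
  α_2 = 8: Horner steps 2 → 6 → 7, so m(8) = 7.
  α_3 = 5: Horner steps 2 → 0 → 3, so m(5) = 3.
  α_4 = 7: Horner steps 2 → 4 → 9, so m(7) = 9.
  α_5 = 1: Horner steps 2 → 3 → 6, so m(1) = 6.
  α_6 = 10: Horner steps 2 → 10 → 4, so m(10) = 4.
Codeword c = [9, 7, 3, 9, 6, 4] ∈ F_11^6.


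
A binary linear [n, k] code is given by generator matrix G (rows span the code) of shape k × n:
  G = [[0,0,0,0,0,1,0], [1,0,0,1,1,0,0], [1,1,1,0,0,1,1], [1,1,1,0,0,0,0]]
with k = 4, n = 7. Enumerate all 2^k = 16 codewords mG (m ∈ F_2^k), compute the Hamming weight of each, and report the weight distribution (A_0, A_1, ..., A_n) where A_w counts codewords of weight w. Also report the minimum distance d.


Weight distribution: A_0 = 1, A_1 = 2, A_2 = 1, A_3 = 2, A_4 = 5, A_5 = 4, A_6 = 1. Minimum distance d = 1.

Enumerate all 2^4 = 16 messages m ∈ F_2^4.
For each, compute codeword c = mG in F_2^7, then tally its weight.
  m = 0000 → c = 0000000, weight = 0.
  m = 1000 → c = 0000010, weight = 1.
  m = 0100 → c = 1001100, weight = 3.
  m = 1100 → c = 1001110, weight = 4.
  m = 0010 → c = 1110011, weight = 5.
  m = 1010 → c = 1110001, weight = 4.
  m = 0110 → c = 0111111, weight = 6.
  m = 1110 → c = 0111101, weight = 5.
  m = 0001 → c = 1110000, weight = 3.
  m = 1001 → c = 1110010, weight = 4.
  m = 0101 → c = 0111100, weight = 4.
  m = 1101 → c = 0111110, weight = 5.
  m = 0011 → c = 0000011, weight = 2.
  m = 1011 → c = 0000001, weight = 1.
  m = 0111 → c = 1001111, weight = 5.
  m = 1111 → c = 1001101, weight = 4.
Tally weights:
  weight 0: 1 codewords.
  weight 1: 2 codewords.
  weight 2: 1 codewords.
  weight 3: 2 codewords.
  weight 4: 5 codewords.
  weight 5: 4 codewords.
  weight 6: 1 codewords.
Minimum distance d = smallest w > 0 with A_w > 0 = 1.
Sanity: Σ A_w = 16 = 2^4 = 16 ✓.


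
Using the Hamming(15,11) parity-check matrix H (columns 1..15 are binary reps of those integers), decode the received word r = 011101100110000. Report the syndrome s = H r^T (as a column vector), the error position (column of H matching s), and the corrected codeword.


s = (0, 1, 0, 1)^T, error position = 5, corrected codeword c = 011111100110000

Compute s = H r^T mod 2 one row at a time:
  s_1 = 0 + 0 + 1 + 1 + 0 + 0 + 0 + 0 = 2 ≡ 0 (mod 2).
  s_2 = 1 + 0 + 1 + 1 + 0 + 0 + 0 + 0 = 3 ≡ 1 (mod 2).
  s_3 = 1 + 1 + 1 + 1 + 1 + 1 + 0 + 0 = 6 ≡ 0 (mod 2).
  s_4 = 0 + 1 + 0 + 1 + 0 + 1 + 0 + 0 = 3 ≡ 1 (mod 2).
s = (0, 1, 0, 1)^T — this equals column 5 of H (binary 0101), so error is at position 5.
Correct: flip bit 5 of r = 011101100110000 to get c = 011111100110000.


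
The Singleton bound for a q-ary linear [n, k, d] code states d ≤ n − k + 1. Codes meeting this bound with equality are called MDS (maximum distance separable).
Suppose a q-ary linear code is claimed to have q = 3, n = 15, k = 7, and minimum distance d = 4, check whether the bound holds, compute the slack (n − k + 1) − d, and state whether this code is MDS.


Singleton RHS = n − k + 1 = 9, slack = 5, bound satisfied, not MDS.

Singleton bound: d ≤ n − k + 1.
Here n = 15, k = 7, so n − k + 1 = 9.
Given d = 4, check d ≤ 9: YES.
Slack = (n − k + 1) − d = 5.
The code is NOT MDS (slack = 5 > 0).
Description: the claimed parameters are [15, 7, 4]_3; such a code would be non-MDS.


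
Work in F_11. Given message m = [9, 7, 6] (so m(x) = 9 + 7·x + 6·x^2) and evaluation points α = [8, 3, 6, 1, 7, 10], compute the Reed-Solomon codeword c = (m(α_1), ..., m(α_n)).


c = [9, 7, 3, 0, 0, 8]

Message polynomial: m(x) = 9 + 7·x + 6·x^2 (mod 11).
For each evaluation point α_i, compute m(α_i) mod 11:
  α_1 = 8: Horner steps 6 → 0 → 9, so m(8) = 9.
  α_2 = 3: Horner steps 6 → 3 → 7, so m(3) = 7.
  α_3 = 6: Horner steps 6 → 10 → 3, so m(6) = 3.
  α_4 = 1: Horner steps 6 → 2 → 0, so m(1) = 0.
  α_5 = 7: Horner steps 6 → 5 → 0, so m(7) = 0.
  α_6 = 10: Horner steps 6 → 1 → 8, so m(10) = 8.
Codeword c = [9, 7, 3, 0, 0, 8] ∈ F_11^6.


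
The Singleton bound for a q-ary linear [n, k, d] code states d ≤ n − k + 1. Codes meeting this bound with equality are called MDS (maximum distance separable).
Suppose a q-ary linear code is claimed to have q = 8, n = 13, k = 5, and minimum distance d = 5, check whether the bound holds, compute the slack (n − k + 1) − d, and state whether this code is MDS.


Singleton RHS = n − k + 1 = 9, slack = 4, bound satisfied, not MDS.

Singleton bound: d ≤ n − k + 1.
Here n = 13, k = 5, so n − k + 1 = 9.
Given d = 5, check d ≤ 9: YES.
Slack = (n − k + 1) − d = 4.
The code is NOT MDS (slack = 4 > 0).
Description: the claimed parameters are [13, 5, 5]_8; such a code would be non-MDS.


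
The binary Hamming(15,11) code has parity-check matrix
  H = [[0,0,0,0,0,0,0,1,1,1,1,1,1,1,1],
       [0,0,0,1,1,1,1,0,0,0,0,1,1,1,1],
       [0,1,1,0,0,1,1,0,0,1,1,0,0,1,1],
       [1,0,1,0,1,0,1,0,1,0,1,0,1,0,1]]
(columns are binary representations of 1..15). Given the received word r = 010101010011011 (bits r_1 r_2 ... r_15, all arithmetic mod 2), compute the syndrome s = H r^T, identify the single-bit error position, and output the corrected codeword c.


s = (1, 1, 1, 0)^T, error position = 14, corrected codeword c = 010101010011001

Compute s = H r^T mod 2 one row at a time:
  s_1 = 1 + 0 + 0 + 1 + 1 + 0 + 1 + 1 = 5 ≡ 1 (mod 2).
  s_2 = 1 + 0 + 1 + 0 + 1 + 0 + 1 + 1 = 5 ≡ 1 (mod 2).
  s_3 = 1 + 0 + 1 + 0 + 0 + 1 + 1 + 1 = 5 ≡ 1 (mod 2).
  s_4 = 0 + 0 + 0 + 0 + 0 + 1 + 0 + 1 = 2 ≡ 0 (mod 2).
s = (1, 1, 1, 0)^T — this equals column 14 of H (binary 1110), so error is at position 14.
Correct: flip bit 14 of r = 010101010011011 to get c = 010101010011001.


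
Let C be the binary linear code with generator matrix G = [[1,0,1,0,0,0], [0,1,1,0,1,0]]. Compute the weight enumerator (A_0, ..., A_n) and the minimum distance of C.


Weight distribution: A_0 = 1, A_2 = 1, A_3 = 2. Minimum distance d = 2.

Enumerate all 2^2 = 4 messages m ∈ F_2^2.
For each, compute codeword c = mG in F_2^6, then tally its weight.
  m = 00 → c = 000000, weight = 0.
  m = 10 → c = 101000, weight = 2.
  m = 01 → c = 011010, weight = 3.
  m = 11 → c = 110010, weight = 3.
Tally weights:
  weight 0: 1 codewords.
  weight 2: 1 codewords.
  weight 3: 2 codewords.
Minimum distance d = smallest w > 0 with A_w > 0 = 2.
Sanity: Σ A_w = 4 = 2^2 = 4 ✓.


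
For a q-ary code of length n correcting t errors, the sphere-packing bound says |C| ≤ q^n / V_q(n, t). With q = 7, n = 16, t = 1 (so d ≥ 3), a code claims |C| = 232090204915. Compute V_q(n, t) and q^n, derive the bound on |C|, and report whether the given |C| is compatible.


V_q(n, t) = 97, q^n = 33232930569601, Hamming bound = 342607531645, |C| = 232090204915 ≤ bound (satisfied).

Step 1: Compute V_q(n, t) = Σ_{j=0}^1 C(n, j) (q−1)^j.
  j = 0: C(16,0)·(6)^0 = 1·1 = 1.
  j = 1: C(16,1)·(6)^1 = 16·6 = 96.
  V_q(n, t) = 1 + 96 = 97.
Step 2: q^n = 7^16 = 33232930569601.
Step 3: Hamming bound ⌊q^n / V_q(n,t)⌋ = ⌊33232930569601/97⌋ = 342607531645.
Step 4: Compare |C| = 232090204915 to 342607531645: satisfied.
The claimed |C| lies below the Hamming bound.


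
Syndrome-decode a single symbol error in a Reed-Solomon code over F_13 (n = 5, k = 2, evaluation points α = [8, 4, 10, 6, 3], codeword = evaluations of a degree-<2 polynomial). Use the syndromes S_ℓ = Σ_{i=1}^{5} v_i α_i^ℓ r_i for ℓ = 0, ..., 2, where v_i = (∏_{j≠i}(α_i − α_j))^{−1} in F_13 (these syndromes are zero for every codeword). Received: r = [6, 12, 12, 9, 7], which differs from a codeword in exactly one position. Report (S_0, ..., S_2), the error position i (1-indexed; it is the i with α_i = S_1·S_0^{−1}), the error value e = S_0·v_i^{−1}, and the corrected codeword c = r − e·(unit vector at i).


S = (2, 7, 5), error at position 3, error magnitude e = 9, c = [6, 12, 3, 9, 7].

Step 1: column multipliers v_i = (∏_{j≠i}(α_i − α_j))^{−1} mod 13.
  i = 1 (α = 8): (8−4)(8−10)(8−6)(8−3) = 4·(−2)·2·5 = −80 ≡ 11, so v_1 = 11^{−1} = 6 (mod 13).
  i = 2 (α = 4): (4−8)(4−10)(4−6)(4−3) = (−4)·(−6)·(−2)·1 = −48 ≡ 4, so v_2 = 4^{−1} = 10 (mod 13).
  i = 3 (α = 10): (10−8)(10−4)(10−6)(10−3) = 2·6·4·7 = 336 ≡ 11, so v_3 = 11^{−1} = 6 (mod 13).
  i = 4 (α = 6): (6−8)(6−4)(6−10)(6−3) = (−2)·2·(−4)·3 = 48 ≡ 9, so v_4 = 9^{−1} = 3 (mod 13).
  i = 5 (α = 3): (3−8)(3−4)(3−10)(3−6) = (−5)·(−1)·(−7)·(−3) = 105 ≡ 1, so v_5 = 1^{−1} = 1 (mod 13).
  v = [6, 10, 6, 3, 1].
Step 2: syndromes of r = [6, 12, 12, 9, 7] (all sums mod 13).
  S_0 = Σ v_i r_i = 6·6 + 10·12 + 6·12 + 3·9 + 1·7 = 262 ≡ 2.
  S_1 = Σ v_i α_i r_i = 6·8·6 + 10·4·12 + 6·10·12 + 3·6·9 + 1·3·7 = 1671 ≡ 7.
  α_i^2 mod 13 = [12, 3, 9, 10, 9].
  S_2 = Σ v_i α_i^2 r_i = 6·12·6 + 10·3·12 + 6·9·12 + 3·10·9 + 1·9·7 = 1773 ≡ 5.
  S = (2, 7, 5) ≠ 0, so r is not a codeword (an error is present).
Step 3: locate the error. For a single error e at position i, S_ℓ = v_i·e·α_i^ℓ, so α_err = S_1/S_0.
  S_0^{−1} = 2^{−1} = 7 (mod 13), so α_err = 7·7 = 49 ≡ 10 = α_3. Error position i = 3.
  Consistency check: S_2/S_1 = 5·2 = 10 ≡ 10 = α_err ✓ (single-error assumption holds).
Step 4: error magnitude e = S_0/v_3 = S_0·∏_{j≠3}(α_3 − α_j) = 2·11 = 22 ≡ 9 (mod 13).
Step 5: correct position 3: c_3 = r_3 − e = 12 − 9 ≡ 3 (mod 13). Hence c = [6, 12, 3, 9, 7].
  Check: interpolating c through the α_i gives m(x) = 5 + 5·x (degree < 2) with m(α_i) = c_i for every i, so c is indeed a codeword.


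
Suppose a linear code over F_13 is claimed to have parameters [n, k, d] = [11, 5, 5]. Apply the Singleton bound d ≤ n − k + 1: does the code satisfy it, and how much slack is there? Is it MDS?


Singleton RHS = n − k + 1 = 7, slack = 2, bound satisfied, not MDS.

Singleton bound: d ≤ n − k + 1.
Here n = 11, k = 5, so n − k + 1 = 7.
Given d = 5, check d ≤ 7: YES.
Slack = (n − k + 1) − d = 2.
The code is NOT MDS (slack = 2 > 0).
Description: the claimed parameters are [11, 5, 5]_13; such a code would be non-MDS.


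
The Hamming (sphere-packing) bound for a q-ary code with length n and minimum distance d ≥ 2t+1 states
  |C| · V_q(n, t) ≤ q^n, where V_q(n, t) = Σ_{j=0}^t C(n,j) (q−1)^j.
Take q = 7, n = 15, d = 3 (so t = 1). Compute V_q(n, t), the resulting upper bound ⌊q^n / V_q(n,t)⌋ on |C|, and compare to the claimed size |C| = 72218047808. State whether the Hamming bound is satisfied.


V_q(n, t) = 91, q^n = 4747561509943, Hamming bound = 52171005603, |C| = 72218047808 > bound (violated).

Step 1: Compute V_q(n, t) = Σ_{j=0}^1 C(n, j) (q−1)^j.
  j = 0: C(15,0)·(6)^0 = 1·1 = 1.
  j = 1: C(15,1)·(6)^1 = 15·6 = 90.
  V_q(n, t) = 1 + 90 = 91.
Step 2: q^n = 7^15 = 4747561509943.
Step 3: Hamming bound ⌊q^n / V_q(n,t)⌋ = ⌊4747561509943/91⌋ = 52171005603.
Step 4: Compare |C| = 72218047808 to 52171005603: violated.
The claimed |C| lies above the Hamming bound, so no 7-ary code of length 15 with d ≥ 3 can have 72218047808 codewords.


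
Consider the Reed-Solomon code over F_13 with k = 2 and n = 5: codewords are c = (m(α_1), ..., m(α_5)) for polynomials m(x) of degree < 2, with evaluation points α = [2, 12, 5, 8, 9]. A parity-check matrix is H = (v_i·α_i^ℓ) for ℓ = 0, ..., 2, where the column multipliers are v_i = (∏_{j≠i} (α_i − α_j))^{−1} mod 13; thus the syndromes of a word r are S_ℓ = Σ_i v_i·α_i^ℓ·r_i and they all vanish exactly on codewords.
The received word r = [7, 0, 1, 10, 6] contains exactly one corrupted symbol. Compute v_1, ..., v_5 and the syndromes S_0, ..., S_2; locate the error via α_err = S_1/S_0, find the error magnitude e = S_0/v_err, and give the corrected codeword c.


S = (4, 6, 9), error at position 4, error magnitude e = 2, c = [7, 0, 1, 8, 6].

Step 1: column multipliers v_i = (∏_{j≠i}(α_i − α_j))^{−1} mod 13.
  i = 1 (α = 2): (2−12)(2−5)(2−8)(2−9) = (−10)·(−3)·(−6)·(−7) = 1260 ≡ 12, so v_1 = 12^{−1} = 12 (mod 13).
  i = 2 (α = 12): (12−2)(12−5)(12−8)(12−9) = 10·7·4·3 = 840 ≡ 8, so v_2 = 8^{−1} = 5 (mod 13).
  i = 3 (α = 5): (5−2)(5−12)(5−8)(5−9) = 3·(−7)·(−3)·(−4) = −252 ≡ 8, so v_3 = 8^{−1} = 5 (mod 13).
  i = 4 (α = 8): (8−2)(8−12)(8−5)(8−9) = 6·(−4)·3·(−1) = 72 ≡ 7, so v_4 = 7^{−1} = 2 (mod 13).
  i = 5 (α = 9): (9−2)(9−12)(9−5)(9−8) = 7·(−3)·4·1 = −84 ≡ 7, so v_5 = 7^{−1} = 2 (mod 13).
  v = [12, 5, 5, 2, 2].
Step 2: syndromes of r = [7, 0, 1, 10, 6] (all sums mod 13).
  S_0 = Σ v_i r_i = 12·7 + 5·0 + 5·1 + 2·10 + 2·6 = 121 ≡ 4.
  S_1 = Σ v_i α_i r_i = 12·2·7 + 5·12·0 + 5·5·1 + 2·8·10 + 2·9·6 = 461 ≡ 6.
  α_i^2 mod 13 = [4, 1, 12, 12, 3].
  S_2 = Σ v_i α_i^2 r_i = 12·4·7 + 5·1·0 + 5·12·1 + 2·12·10 + 2·3·6 = 672 ≡ 9.
  S = (4, 6, 9) ≠ 0, so r is not a codeword (an error is present).
Step 3: locate the error. For a single error e at position i, S_ℓ = v_i·e·α_i^ℓ, so α_err = S_1/S_0.
  S_0^{−1} = 4^{−1} = 10 (mod 13), so α_err = 6·10 = 60 ≡ 8 = α_4. Error position i = 4.
  Consistency check: S_2/S_1 = 9·11 = 99 ≡ 8 = α_err ✓ (single-error assumption holds).
Step 4: error magnitude e = S_0/v_4 = S_0·∏_{j≠4}(α_4 − α_j) = 4·7 = 28 ≡ 2 (mod 13).
Step 5: correct position 4: c_4 = r_4 − e = 10 − 2 ≡ 8 (mod 13). Hence c = [7, 0, 1, 8, 6].
  Check: interpolating c through the α_i gives m(x) = 11 + 11·x (degree < 2) with m(α_i) = c_i for every i, so c is indeed a codeword.


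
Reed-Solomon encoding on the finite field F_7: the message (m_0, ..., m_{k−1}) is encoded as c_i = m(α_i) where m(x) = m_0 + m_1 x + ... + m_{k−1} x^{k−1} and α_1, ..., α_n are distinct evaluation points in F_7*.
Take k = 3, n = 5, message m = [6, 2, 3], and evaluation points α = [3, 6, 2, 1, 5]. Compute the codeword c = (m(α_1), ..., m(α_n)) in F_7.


c = [4, 0, 1, 4, 0]

Message polynomial: m(x) = 6 + 2·x + 3·x^2 (mod 7).
For each evaluation point α_i, compute m(α_i) mod 7:
  α_1 = 3: Horner steps 3 → 4 → 4, so m(3) = 4.
  α_2 = 6: Horner steps 3 → 6 → 0, so m(6) = 0.
  α_3 = 2: Horner steps 3 → 1 → 1, so m(2) = 1.
  α_4 = 1: Horner steps 3 → 5 → 4, so m(1) = 4.
  α_5 = 5: Horner steps 3 → 3 → 0, so m(5) = 0.
Codeword c = [4, 0, 1, 4, 0] ∈ F_7^5.


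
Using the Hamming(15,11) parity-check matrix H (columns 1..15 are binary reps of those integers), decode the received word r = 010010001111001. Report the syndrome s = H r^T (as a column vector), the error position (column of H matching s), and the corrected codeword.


s = (1, 1, 0, 0)^T, error position = 12, corrected codeword c = 010010001110001

Compute s = H r^T mod 2 one row at a time:
  s_1 = 0 + 1 + 1 + 1 + 1 + 0 + 0 + 1 = 5 ≡ 1 (mod 2).
  s_2 = 0 + 1 + 0 + 0 + 1 + 0 + 0 + 1 = 3 ≡ 1 (mod 2).
  s_3 = 1 + 0 + 0 + 0 + 1 + 1 + 0 + 1 = 4 ≡ 0 (mod 2).
  s_4 = 0 + 0 + 1 + 0 + 1 + 1 + 0 + 1 = 4 ≡ 0 (mod 2).
s = (1, 1, 0, 0)^T — this equals column 12 of H (binary 1100), so error is at position 12.
Correct: flip bit 12 of r = 010010001111001 to get c = 010010001110001.


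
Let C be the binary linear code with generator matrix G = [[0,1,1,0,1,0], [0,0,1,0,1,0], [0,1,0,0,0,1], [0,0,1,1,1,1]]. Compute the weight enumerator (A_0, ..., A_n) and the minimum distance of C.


Weight distribution: A_0 = 1, A_1 = 3, A_2 = 4, A_3 = 4, A_4 = 3, A_5 = 1. Minimum distance d = 1.

Enumerate all 2^4 = 16 messages m ∈ F_2^4.
For each, compute codeword c = mG in F_2^6, then tally its weight.
  m = 0000 → c = 000000, weight = 0.
  m = 1000 → c = 011010, weight = 3.
  m = 0100 → c = 001010, weight = 2.
  m = 1100 → c = 010000, weight = 1.
  m = 0010 → c = 010001, weight = 2.
  m = 1010 → c = 001011, weight = 3.
  m = 0110 → c = 011011, weight = 4.
  m = 1110 → c = 000001, weight = 1.
  m = 0001 → c = 001111, weight = 4.
  m = 1001 → c = 010101, weight = 3.
  m = 0101 → c = 000101, weight = 2.
  m = 1101 → c = 011111, weight = 5.
  m = 0011 → c = 011110, weight = 4.
  m = 1011 → c = 000100, weight = 1.
  m = 0111 → c = 010100, weight = 2.
  m = 1111 → c = 001110, weight = 3.
Tally weights:
  weight 0: 1 codewords.
  weight 1: 3 codewords.
  weight 2: 4 codewords.
  weight 3: 4 codewords.
  weight 4: 3 codewords.
  weight 5: 1 codewords.
Minimum distance d = smallest w > 0 with A_w > 0 = 1.
Sanity: Σ A_w = 16 = 2^4 = 16 ✓.


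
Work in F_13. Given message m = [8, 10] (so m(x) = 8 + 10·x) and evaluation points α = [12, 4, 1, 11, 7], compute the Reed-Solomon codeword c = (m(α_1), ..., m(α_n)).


c = [11, 9, 5, 1, 0]

Message polynomial: m(x) = 8 + 10·x (mod 13).
For each evaluation point α_i, compute m(α_i) mod 13:
  α_1 = 12: Horner steps 10 → 11, so m(12) = 11.
  α_2 = 4: Horner steps 10 → 9, so m(4) = 9.
  α_3 = 1: Horner steps 10 → 5, so m(1) = 5.
  α_4 = 11: Horner steps 10 → 1, so m(11) = 1.
  α_5 = 7: Horner steps 10 → 0, so m(7) = 0.
Codeword c = [11, 9, 5, 1, 0] ∈ F_13^5.


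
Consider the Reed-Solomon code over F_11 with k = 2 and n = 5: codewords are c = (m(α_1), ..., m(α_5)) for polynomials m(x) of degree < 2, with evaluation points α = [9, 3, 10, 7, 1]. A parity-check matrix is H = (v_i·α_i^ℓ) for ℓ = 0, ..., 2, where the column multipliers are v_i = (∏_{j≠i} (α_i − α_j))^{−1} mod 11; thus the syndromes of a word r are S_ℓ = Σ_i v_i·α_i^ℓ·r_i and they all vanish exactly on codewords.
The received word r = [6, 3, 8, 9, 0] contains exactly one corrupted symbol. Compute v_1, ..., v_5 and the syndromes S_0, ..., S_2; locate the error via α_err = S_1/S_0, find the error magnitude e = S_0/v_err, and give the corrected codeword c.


S = (9, 4, 3), error at position 1, error magnitude e = 5, c = [1, 3, 8, 9, 0].

Step 1: column multipliers v_i = (∏_{j≠i}(α_i − α_j))^{−1} mod 11.
  i = 1 (α = 9): (9−3)(9−10)(9−7)(9−1) = 6·(−1)·2·8 = −96 ≡ 3, so v_1 = 3^{−1} = 4 (mod 11).
  i = 2 (α = 3): (3−9)(3−10)(3−7)(3−1) = (−6)·(−7)·(−4)·2 = −336 ≡ 5, so v_2 = 5^{−1} = 9 (mod 11).
  i = 3 (α = 10): (10−9)(10−3)(10−7)(10−1) = 1·7·3·9 = 189 ≡ 2, so v_3 = 2^{−1} = 6 (mod 11).
  i = 4 (α = 7): (7−9)(7−3)(7−10)(7−1) = (−2)·4·(−3)·6 = 144 ≡ 1, so v_4 = 1^{−1} = 1 (mod 11).
  i = 5 (α = 1): (1−9)(1−3)(1−10)(1−7) = (−8)·(−2)·(−9)·(−6) = 864 ≡ 6, so v_5 = 6^{−1} = 2 (mod 11).
  v = [4, 9, 6, 1, 2].
Step 2: syndromes of r = [6, 3, 8, 9, 0] (all sums mod 11).
  S_0 = Σ v_i r_i = 4·6 + 9·3 + 6·8 + 1·9 + 2·0 = 108 ≡ 9.
  S_1 = Σ v_i α_i r_i = 4·9·6 + 9·3·3 + 6·10·8 + 1·7·9 + 2·1·0 = 840 ≡ 4.
  α_i^2 mod 11 = [4, 9, 1, 5, 1].
  S_2 = Σ v_i α_i^2 r_i = 4·4·6 + 9·9·3 + 6·1·8 + 1·5·9 + 2·1·0 = 432 ≡ 3.
  S = (9, 4, 3) ≠ 0, so r is not a codeword (an error is present).
Step 3: locate the error. For a single error e at position i, S_ℓ = v_i·e·α_i^ℓ, so α_err = S_1/S_0.
  S_0^{−1} = 9^{−1} = 5 (mod 11), so α_err = 4·5 = 20 ≡ 9 = α_1. Error position i = 1.
  Consistency check: S_2/S_1 = 3·3 = 9 ≡ 9 = α_err ✓ (single-error assumption holds).
Step 4: error magnitude e = S_0/v_1 = S_0·∏_{j≠1}(α_1 − α_j) = 9·3 = 27 ≡ 5 (mod 11).
Step 5: correct position 1: c_1 = r_1 − e = 6 − 5 ≡ 1 (mod 11). Hence c = [1, 3, 8, 9, 0].
  Check: interpolating c through the α_i gives m(x) = 4 + 7·x (degree < 2) with m(α_i) = c_i for every i, so c is indeed a codeword.


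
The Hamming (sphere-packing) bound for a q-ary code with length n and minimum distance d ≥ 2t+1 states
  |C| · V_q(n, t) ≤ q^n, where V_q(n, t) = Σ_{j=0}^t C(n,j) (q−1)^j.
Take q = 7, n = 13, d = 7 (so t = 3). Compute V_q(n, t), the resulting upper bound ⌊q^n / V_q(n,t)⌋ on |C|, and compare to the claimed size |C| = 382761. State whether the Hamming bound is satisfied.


V_q(n, t) = 64663, q^n = 96889010407, Hamming bound = 1498368, |C| = 382761 ≤ bound (satisfied).

Step 1: Compute V_q(n, t) = Σ_{j=0}^3 C(n, j) (q−1)^j.
  j = 0: C(13,0)·(6)^0 = 1·1 = 1.
  j = 1: C(13,1)·(6)^1 = 13·6 = 78.
  j = 2: C(13,2)·(6)^2 = 78·36 = 2808.
  j = 3: C(13,3)·(6)^3 = 286·216 = 61776.
  V_q(n, t) = 1 + 78 + 2808 + 61776 = 64663.
Step 2: q^n = 7^13 = 96889010407.
Step 3: Hamming bound ⌊q^n / V_q(n,t)⌋ = ⌊96889010407/64663⌋ = 1498368.
Step 4: Compare |C| = 382761 to 1498368: satisfied.
The claimed |C| lies below the Hamming bound.


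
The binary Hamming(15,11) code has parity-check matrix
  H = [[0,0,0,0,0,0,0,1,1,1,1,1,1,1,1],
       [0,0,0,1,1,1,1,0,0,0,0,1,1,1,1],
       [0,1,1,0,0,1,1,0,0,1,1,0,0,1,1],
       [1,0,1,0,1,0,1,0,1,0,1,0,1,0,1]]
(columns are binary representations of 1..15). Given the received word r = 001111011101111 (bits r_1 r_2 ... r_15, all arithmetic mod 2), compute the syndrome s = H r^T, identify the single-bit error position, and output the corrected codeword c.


s = (1, 1, 1, 1)^T, error position = 15, corrected codeword c = 001111011101110

Compute s = H r^T mod 2 one row at a time:
  s_1 = 1 + 1 + 1 + 0 + 1 + 1 + 1 + 1 = 7 ≡ 1 (mod 2).
  s_2 = 1 + 1 + 1 + 0 + 1 + 1 + 1 + 1 = 7 ≡ 1 (mod 2).
  s_3 = 0 + 1 + 1 + 0 + 1 + 0 + 1 + 1 = 5 ≡ 1 (mod 2).
  s_4 = 0 + 1 + 1 + 0 + 1 + 0 + 1 + 1 = 5 ≡ 1 (mod 2).
s = (1, 1, 1, 1)^T — this equals column 15 of H (binary 1111), so error is at position 15.
Correct: flip bit 15 of r = 001111011101111 to get c = 001111011101110.


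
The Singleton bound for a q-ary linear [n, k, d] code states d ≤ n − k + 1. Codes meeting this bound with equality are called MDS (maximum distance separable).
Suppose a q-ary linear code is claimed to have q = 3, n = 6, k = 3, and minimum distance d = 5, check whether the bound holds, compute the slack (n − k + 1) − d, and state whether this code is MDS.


Singleton RHS = n − k + 1 = 4, slack = -1, bound violated (no such code; not MDS).

Singleton bound: d ≤ n − k + 1.
Here n = 6, k = 3, so n − k + 1 = 4.
Given d = 5, check d ≤ 4: NO.
Slack = (n − k + 1) − d = -1.
The slack is negative: d = 5 exceeds n − k + 1 = 4 by 1, so the Singleton bound is violated and no linear [6, 3, 5]_3 code can exist. In particular it is not MDS (MDS requires d = n − k + 1 exactly).
Description: the claimed parameters are [6, 3, 5]_3; such a code would be impossible (violates the Singleton bound).


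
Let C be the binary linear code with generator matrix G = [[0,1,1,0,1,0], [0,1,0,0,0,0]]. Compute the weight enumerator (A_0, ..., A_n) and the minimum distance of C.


Weight distribution: A_0 = 1, A_1 = 1, A_2 = 1, A_3 = 1. Minimum distance d = 1.

Enumerate all 2^2 = 4 messages m ∈ F_2^2.
For each, compute codeword c = mG in F_2^6, then tally its weight.
  m = 00 → c = 000000, weight = 0.
  m = 10 → c = 011010, weight = 3.
  m = 01 → c = 010000, weight = 1.
  m = 11 → c = 001010, weight = 2.
Tally weights:
  weight 0: 1 codewords.
  weight 1: 1 codewords.
  weight 2: 1 codewords.
  weight 3: 1 codewords.
Minimum distance d = smallest w > 0 with A_w > 0 = 1.
Sanity: Σ A_w = 4 = 2^2 = 4 ✓.


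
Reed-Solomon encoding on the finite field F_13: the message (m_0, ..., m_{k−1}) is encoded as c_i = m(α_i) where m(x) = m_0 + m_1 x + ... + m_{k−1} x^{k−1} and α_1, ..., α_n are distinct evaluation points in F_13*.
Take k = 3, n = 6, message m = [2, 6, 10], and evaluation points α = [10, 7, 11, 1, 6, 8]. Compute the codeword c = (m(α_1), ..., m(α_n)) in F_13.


c = [9, 1, 4, 5, 8, 1]

Message polynomial: m(x) = 2 + 6·x + 10·x^2 (mod 13).
For each evaluation point α_i, compute m(α_i) mod 13:
  α_1 = 10: Horner steps 10 → 2 → 9, so m(10) = 9.
  α_2 = 7: Horner steps 10 → 11 → 1, so m(7) = 1.
  α_3 = 11: Horner steps 10 → 12 → 4, so m(11) = 4.
  α_4 = 1: Horner steps 10 → 3 → 5, so m(1) = 5.
  α_5 = 6: Horner steps 10 → 1 → 8, so m(6) = 8.
  α_6 = 8: Horner steps 10 → 8 → 1, so m(8) = 1.
Codeword c = [9, 1, 4, 5, 8, 1] ∈ F_13^6.
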